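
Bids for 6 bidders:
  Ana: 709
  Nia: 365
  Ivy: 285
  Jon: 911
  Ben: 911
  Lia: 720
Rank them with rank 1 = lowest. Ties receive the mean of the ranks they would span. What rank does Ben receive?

Sorted (ascending): 285, 365, 709, 720, 911, 911
The 2 values of 911 occupy positions 5–6 → average rank (5+6)/2 = 5.5.
Ben has value 911 → rank 5.5.

5.5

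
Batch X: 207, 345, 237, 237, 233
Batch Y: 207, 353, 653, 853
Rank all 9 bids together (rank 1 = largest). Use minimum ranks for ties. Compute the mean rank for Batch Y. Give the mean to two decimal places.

3.50

Sorted (descending): 853, 653, 353, 345, 237, 237, 233, 207, 207
The 2 values of 237 occupy positions 5–6 → each gets rank 5.
The 2 values of 207 occupy positions 8–9 → each gets rank 8.
Batch Y values → pooled ranks: 207→8, 353→3, 653→2, 853→1
Mean rank = (8 + 3 + 2 + 1) / 4 = 3.50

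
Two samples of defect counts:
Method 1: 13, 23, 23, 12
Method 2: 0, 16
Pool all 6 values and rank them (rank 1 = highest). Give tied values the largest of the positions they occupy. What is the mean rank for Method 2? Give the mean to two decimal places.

4.50

Sorted (descending): 23, 23, 16, 13, 12, 0
The 2 values of 23 occupy positions 1–2 → each gets rank 2.
Method 2 values → pooled ranks: 0→6, 16→3
Mean rank = (6 + 3) / 2 = 4.50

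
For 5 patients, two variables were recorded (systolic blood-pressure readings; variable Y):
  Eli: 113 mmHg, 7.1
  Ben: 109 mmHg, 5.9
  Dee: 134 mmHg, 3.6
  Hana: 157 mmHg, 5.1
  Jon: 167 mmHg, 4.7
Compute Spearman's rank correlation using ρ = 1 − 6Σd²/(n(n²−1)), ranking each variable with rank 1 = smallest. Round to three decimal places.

Ranks of variable 1: 2, 1, 3, 4, 5
Ranks of variable 2: 5, 4, 1, 3, 2
d = r₁ − r₂: -3, -3, 2, 1, 3
d²: 9, 9, 4, 1, 9; Σd² = 32
ρ = 1 − 6·32/(5·24) = 1 − 192/120 = -0.600

-0.600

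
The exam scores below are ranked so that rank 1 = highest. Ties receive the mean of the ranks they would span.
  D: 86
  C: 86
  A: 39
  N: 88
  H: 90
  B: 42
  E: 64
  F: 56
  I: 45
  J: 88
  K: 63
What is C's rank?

4.5

Sorted (descending): 90, 88, 88, 86, 86, 64, 63, 56, 45, 42, 39
The 2 values of 88 occupy positions 2–3 → average rank (2+3)/2 = 2.5.
The 2 values of 86 occupy positions 4–5 → average rank (4+5)/2 = 4.5.
C has value 86 → rank 4.5.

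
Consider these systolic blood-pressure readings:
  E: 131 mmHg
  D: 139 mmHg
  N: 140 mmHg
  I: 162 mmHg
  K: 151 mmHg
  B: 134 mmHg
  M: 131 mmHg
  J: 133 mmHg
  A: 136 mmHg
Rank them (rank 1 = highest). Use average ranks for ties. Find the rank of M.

8.5

Sorted (descending): 162, 151, 140, 139, 136, 134, 133, 131, 131
The 2 values of 131 occupy positions 8–9 → average rank (8+9)/2 = 8.5.
M has value 131 mmHg → rank 8.5.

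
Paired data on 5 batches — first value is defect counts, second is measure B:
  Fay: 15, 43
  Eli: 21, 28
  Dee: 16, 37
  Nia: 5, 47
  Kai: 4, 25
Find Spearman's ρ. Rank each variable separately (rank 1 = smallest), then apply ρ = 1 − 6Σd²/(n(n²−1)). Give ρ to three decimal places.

Ranks of variable 1: 3, 5, 4, 2, 1
Ranks of variable 2: 4, 2, 3, 5, 1
d = r₁ − r₂: -1, 3, 1, -3, 0
d²: 1, 9, 1, 9, 0; Σd² = 20
ρ = 1 − 6·20/(5·24) = 1 − 120/120 = 0.000

0.000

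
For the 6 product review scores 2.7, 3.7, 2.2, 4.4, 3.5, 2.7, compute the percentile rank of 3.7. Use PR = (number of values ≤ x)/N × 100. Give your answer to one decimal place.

N = 6.
Strictly below 3.7: 4. Equal to 3.7: 1.
PR = 5/6 × 100 = 83.3

83.3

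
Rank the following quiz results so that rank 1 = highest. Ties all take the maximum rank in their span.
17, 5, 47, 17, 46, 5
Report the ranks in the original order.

Sorted (descending): 47, 46, 17, 17, 5, 5
The 2 values of 17 occupy positions 3–4 → each gets rank 4.
The 2 values of 5 occupy positions 5–6 → each gets rank 6.

4, 6, 1, 4, 2, 6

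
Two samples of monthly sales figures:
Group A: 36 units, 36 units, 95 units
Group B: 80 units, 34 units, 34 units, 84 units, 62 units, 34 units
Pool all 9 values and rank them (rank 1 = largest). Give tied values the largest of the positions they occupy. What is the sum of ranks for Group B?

Sorted (descending): 95, 84, 80, 62, 36, 36, 34, 34, 34
The 2 values of 36 occupy positions 5–6 → each gets rank 6.
The 3 values of 34 occupy positions 7–9 → each gets rank 9.
Group B values → pooled ranks: 80→3, 34→9, 34→9, 84→2, 62→4, 34→9
Rank sum = 3 + 9 + 9 + 2 + 4 + 9 = 36

36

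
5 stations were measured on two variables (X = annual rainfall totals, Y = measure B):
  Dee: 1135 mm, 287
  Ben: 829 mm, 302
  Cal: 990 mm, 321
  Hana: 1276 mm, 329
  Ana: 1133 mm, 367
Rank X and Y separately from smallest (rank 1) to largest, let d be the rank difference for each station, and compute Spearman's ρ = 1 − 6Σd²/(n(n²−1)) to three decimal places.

0.200

Ranks of variable 1: 4, 1, 2, 5, 3
Ranks of variable 2: 1, 2, 3, 4, 5
d = r₁ − r₂: 3, -1, -1, 1, -2
d²: 9, 1, 1, 1, 4; Σd² = 16
ρ = 1 − 6·16/(5·24) = 1 − 96/120 = 0.200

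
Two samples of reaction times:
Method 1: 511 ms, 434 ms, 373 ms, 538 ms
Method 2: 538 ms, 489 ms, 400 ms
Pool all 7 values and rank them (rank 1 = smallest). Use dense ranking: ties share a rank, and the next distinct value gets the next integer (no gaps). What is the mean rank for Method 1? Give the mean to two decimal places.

3.75

Sorted (ascending): 373, 400, 434, 489, 511, 538, 538
The 2 values of 538 share dense rank 6.
Remaining distinct values take the next consecutive integers.
Method 1 values → pooled ranks: 511→5, 434→3, 373→1, 538→6
Mean rank = (5 + 3 + 1 + 6) / 4 = 3.75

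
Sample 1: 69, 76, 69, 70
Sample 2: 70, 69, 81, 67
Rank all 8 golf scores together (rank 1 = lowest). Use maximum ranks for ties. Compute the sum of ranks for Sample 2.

Sorted (ascending): 67, 69, 69, 69, 70, 70, 76, 81
The 3 values of 69 occupy positions 2–4 → each gets rank 4.
The 2 values of 70 occupy positions 5–6 → each gets rank 6.
Sample 2 values → pooled ranks: 70→6, 69→4, 81→8, 67→1
Rank sum = 6 + 4 + 8 + 1 = 19

19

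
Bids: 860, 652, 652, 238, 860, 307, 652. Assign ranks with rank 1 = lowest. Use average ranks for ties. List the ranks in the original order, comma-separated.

6.5, 4, 4, 1, 6.5, 2, 4

Sorted (ascending): 238, 307, 652, 652, 652, 860, 860
The 3 values of 652 occupy positions 3–5 → average rank 4.
The 2 values of 860 occupy positions 6–7 → average rank (6+7)/2 = 6.5.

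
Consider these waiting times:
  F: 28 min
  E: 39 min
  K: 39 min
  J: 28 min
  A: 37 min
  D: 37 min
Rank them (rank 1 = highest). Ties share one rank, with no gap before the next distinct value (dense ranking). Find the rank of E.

1

Sorted (descending): 39, 39, 37, 37, 28, 28
The 2 values of 39 share dense rank 1.
The 2 values of 37 share dense rank 2.
The 2 values of 28 share dense rank 3.
E has value 39 min → rank 1.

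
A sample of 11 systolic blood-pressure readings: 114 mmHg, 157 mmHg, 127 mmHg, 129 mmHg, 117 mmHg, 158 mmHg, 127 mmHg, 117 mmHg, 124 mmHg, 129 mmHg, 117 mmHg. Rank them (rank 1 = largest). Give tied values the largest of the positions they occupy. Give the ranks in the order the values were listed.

11, 2, 6, 4, 10, 1, 6, 10, 7, 4, 10

Sorted (descending): 158, 157, 129, 129, 127, 127, 124, 117, 117, 117, 114
The 2 values of 129 occupy positions 3–4 → each gets rank 4.
The 2 values of 127 occupy positions 5–6 → each gets rank 6.
The 3 values of 117 occupy positions 8–10 → each gets rank 10.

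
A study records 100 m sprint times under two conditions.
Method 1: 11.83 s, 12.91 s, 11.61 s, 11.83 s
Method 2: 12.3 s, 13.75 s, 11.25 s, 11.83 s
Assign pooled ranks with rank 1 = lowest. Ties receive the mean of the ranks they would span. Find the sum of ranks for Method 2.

19

Sorted (ascending): 11.25, 11.61, 11.83, 11.83, 11.83, 12.3, 12.91, 13.75
The 3 values of 11.83 occupy positions 3–5 → average rank 4.
Method 2 values → pooled ranks: 12.3→6, 13.75→8, 11.25→1, 11.83→4
Rank sum = 6 + 8 + 1 + 4 = 19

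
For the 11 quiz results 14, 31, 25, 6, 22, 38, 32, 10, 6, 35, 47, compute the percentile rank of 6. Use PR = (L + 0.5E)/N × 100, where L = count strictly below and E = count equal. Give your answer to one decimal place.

N = 11.
Strictly below 6: 0. Equal to 6: 2.
PR = (0 + 0.5·2)/11 × 100 = 9.1

9.1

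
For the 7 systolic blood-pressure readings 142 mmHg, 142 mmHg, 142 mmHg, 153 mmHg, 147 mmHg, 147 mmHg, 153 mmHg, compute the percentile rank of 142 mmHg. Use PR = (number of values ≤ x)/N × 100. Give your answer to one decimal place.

42.9

N = 7.
Strictly below 142: 0. Equal to 142: 3.
PR = 3/7 × 100 = 42.9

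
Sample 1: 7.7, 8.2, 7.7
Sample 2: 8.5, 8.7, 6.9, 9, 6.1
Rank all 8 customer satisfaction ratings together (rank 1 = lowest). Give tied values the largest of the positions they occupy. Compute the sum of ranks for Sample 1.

13

Sorted (ascending): 6.1, 6.9, 7.7, 7.7, 8.2, 8.5, 8.7, 9
The 2 values of 7.7 occupy positions 3–4 → each gets rank 4.
Sample 1 values → pooled ranks: 7.7→4, 8.2→5, 7.7→4
Rank sum = 4 + 5 + 4 = 13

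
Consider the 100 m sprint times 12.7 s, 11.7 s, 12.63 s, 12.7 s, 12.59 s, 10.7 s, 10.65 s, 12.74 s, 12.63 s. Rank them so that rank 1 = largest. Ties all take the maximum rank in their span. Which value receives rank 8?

Sorted (descending): 12.74, 12.7, 12.7, 12.63, 12.63, 12.59, 11.7, 10.7, 10.65
The 2 values of 12.7 occupy positions 2–3 → each gets rank 3.
The 2 values of 12.63 occupy positions 4–5 → each gets rank 5.
Rank 8 → value 10.7.

10.7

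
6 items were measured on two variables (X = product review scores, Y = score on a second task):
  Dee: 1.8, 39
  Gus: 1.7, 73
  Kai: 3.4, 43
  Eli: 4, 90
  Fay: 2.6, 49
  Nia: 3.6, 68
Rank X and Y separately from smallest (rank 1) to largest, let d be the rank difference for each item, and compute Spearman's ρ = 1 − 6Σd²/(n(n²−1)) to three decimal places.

Ranks of variable 1: 2, 1, 4, 6, 3, 5
Ranks of variable 2: 1, 5, 2, 6, 3, 4
d = r₁ − r₂: 1, -4, 2, 0, 0, 1
d²: 1, 16, 4, 0, 0, 1; Σd² = 22
ρ = 1 − 6·22/(6·35) = 1 − 132/210 = 0.371

0.371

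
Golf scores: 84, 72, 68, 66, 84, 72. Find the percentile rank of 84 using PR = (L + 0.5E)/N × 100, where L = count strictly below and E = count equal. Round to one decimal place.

83.3

N = 6.
Strictly below 84: 4. Equal to 84: 2.
PR = (4 + 0.5·2)/6 × 100 = 83.3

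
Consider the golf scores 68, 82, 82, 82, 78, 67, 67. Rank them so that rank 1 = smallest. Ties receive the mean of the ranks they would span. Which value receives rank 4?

78

Sorted (ascending): 67, 67, 68, 78, 82, 82, 82
The 2 values of 67 occupy positions 1–2 → average rank (1+2)/2 = 1.5.
The 3 values of 82 occupy positions 5–7 → average rank 6.
Rank 4 → value 78.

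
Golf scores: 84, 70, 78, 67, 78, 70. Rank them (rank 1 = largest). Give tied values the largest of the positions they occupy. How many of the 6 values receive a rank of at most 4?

Sorted (descending): 84, 78, 78, 70, 70, 67
The 2 values of 78 occupy positions 2–3 → each gets rank 3.
The 2 values of 70 occupy positions 4–5 → each gets rank 5.
Ranks ≤ 4: {1, 3, 3} → 3 values.

3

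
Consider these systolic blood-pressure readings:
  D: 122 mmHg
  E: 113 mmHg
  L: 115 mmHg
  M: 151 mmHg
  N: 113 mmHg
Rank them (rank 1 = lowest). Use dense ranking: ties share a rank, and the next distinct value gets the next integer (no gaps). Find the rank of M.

Sorted (ascending): 113, 113, 115, 122, 151
The 2 values of 113 share dense rank 1.
Remaining distinct values take the next consecutive integers.
M has value 151 mmHg → rank 4.

4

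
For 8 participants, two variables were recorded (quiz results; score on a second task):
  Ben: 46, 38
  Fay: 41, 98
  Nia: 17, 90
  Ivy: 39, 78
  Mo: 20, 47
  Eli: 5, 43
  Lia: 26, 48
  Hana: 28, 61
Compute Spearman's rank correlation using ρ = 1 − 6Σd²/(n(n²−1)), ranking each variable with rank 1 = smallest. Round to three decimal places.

0.095

Ranks of variable 1: 8, 7, 2, 6, 3, 1, 4, 5
Ranks of variable 2: 1, 8, 7, 6, 3, 2, 4, 5
d = r₁ − r₂: 7, -1, -5, 0, 0, -1, 0, 0
d²: 49, 1, 25, 0, 0, 1, 0, 0; Σd² = 76
ρ = 1 − 6·76/(8·63) = 1 − 456/504 = 0.095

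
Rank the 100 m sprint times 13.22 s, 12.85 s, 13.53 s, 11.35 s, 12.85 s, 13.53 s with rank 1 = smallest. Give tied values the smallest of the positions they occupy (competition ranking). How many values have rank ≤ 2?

Sorted (ascending): 11.35, 12.85, 12.85, 13.22, 13.53, 13.53
The 2 values of 12.85 occupy positions 2–3 → each gets rank 2.
The 2 values of 13.53 occupy positions 5–6 → each gets rank 5.
Ranks ≤ 2: {1, 2, 2} → 3 values.

3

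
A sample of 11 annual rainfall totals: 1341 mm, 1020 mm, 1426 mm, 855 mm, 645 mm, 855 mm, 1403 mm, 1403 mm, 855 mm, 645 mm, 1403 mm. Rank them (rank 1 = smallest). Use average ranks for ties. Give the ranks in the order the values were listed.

7, 6, 11, 4, 1.5, 4, 9, 9, 4, 1.5, 9

Sorted (ascending): 645, 645, 855, 855, 855, 1020, 1341, 1403, 1403, 1403, 1426
The 2 values of 645 occupy positions 1–2 → average rank (1+2)/2 = 1.5.
The 3 values of 855 occupy positions 3–5 → average rank 4.
The 3 values of 1403 occupy positions 8–10 → average rank 9.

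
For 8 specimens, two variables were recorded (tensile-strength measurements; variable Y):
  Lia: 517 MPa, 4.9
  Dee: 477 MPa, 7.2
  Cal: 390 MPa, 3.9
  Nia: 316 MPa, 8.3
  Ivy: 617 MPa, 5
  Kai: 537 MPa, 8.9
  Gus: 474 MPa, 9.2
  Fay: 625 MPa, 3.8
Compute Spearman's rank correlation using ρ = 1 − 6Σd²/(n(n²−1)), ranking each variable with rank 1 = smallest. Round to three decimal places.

Ranks of variable 1: 5, 4, 2, 1, 7, 6, 3, 8
Ranks of variable 2: 3, 5, 2, 6, 4, 7, 8, 1
d = r₁ − r₂: 2, -1, 0, -5, 3, -1, -5, 7
d²: 4, 1, 0, 25, 9, 1, 25, 49; Σd² = 114
ρ = 1 − 6·114/(8·63) = 1 − 684/504 = -0.357

-0.357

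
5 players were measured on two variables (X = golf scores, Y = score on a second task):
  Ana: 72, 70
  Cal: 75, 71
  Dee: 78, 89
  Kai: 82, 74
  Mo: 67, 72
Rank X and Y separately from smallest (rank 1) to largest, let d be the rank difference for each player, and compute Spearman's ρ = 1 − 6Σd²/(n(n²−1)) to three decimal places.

0.600

Ranks of variable 1: 2, 3, 4, 5, 1
Ranks of variable 2: 1, 2, 5, 4, 3
d = r₁ − r₂: 1, 1, -1, 1, -2
d²: 1, 1, 1, 1, 4; Σd² = 8
ρ = 1 − 6·8/(5·24) = 1 − 48/120 = 0.600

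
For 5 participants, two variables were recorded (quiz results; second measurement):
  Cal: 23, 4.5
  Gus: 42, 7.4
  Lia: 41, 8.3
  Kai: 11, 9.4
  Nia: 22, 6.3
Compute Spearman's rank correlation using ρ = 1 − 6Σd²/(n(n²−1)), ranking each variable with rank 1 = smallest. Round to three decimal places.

-0.200

Ranks of variable 1: 3, 5, 4, 1, 2
Ranks of variable 2: 1, 3, 4, 5, 2
d = r₁ − r₂: 2, 2, 0, -4, 0
d²: 4, 4, 0, 16, 0; Σd² = 24
ρ = 1 − 6·24/(5·24) = 1 − 144/120 = -0.200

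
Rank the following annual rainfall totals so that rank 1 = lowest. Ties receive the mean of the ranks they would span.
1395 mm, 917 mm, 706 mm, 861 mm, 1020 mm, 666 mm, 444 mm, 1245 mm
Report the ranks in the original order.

8, 5, 3, 4, 6, 2, 1, 7

Sorted (ascending): 444, 666, 706, 861, 917, 1020, 1245, 1395
No ties — each value takes its position as its rank.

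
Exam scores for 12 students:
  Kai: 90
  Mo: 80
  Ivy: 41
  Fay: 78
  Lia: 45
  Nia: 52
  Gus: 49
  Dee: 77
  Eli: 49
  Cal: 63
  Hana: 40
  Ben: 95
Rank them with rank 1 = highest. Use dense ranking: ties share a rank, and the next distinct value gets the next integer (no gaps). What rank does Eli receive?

8

Sorted (descending): 95, 90, 80, 78, 77, 63, 52, 49, 49, 45, 41, 40
The 2 values of 49 share dense rank 8.
Remaining distinct values take the next consecutive integers.
Eli has value 49 → rank 8.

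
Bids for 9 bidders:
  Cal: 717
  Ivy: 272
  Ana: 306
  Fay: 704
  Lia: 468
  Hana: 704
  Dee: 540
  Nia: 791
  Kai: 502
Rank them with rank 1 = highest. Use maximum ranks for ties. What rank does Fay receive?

4

Sorted (descending): 791, 717, 704, 704, 540, 502, 468, 306, 272
The 2 values of 704 occupy positions 3–4 → each gets rank 4.
Fay has value 704 → rank 4.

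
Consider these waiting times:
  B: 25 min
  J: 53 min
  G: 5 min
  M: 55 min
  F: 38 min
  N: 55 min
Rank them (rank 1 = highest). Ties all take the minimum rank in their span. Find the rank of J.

3

Sorted (descending): 55, 55, 53, 38, 25, 5
The 2 values of 55 occupy positions 1–2 → each gets rank 1.
J has value 53 min → rank 3.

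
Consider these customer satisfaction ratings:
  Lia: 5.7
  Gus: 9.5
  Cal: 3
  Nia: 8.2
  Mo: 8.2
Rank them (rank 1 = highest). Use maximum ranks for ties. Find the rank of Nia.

3

Sorted (descending): 9.5, 8.2, 8.2, 5.7, 3
The 2 values of 8.2 occupy positions 2–3 → each gets rank 3.
Nia has value 8.2 → rank 3.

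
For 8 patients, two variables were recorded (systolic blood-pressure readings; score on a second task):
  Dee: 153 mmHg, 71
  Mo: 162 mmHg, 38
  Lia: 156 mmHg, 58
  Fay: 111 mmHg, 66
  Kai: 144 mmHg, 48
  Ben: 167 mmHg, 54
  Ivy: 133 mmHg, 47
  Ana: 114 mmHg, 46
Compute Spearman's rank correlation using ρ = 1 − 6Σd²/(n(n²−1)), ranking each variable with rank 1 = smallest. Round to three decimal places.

Ranks of variable 1: 5, 7, 6, 1, 4, 8, 3, 2
Ranks of variable 2: 8, 1, 6, 7, 4, 5, 3, 2
d = r₁ − r₂: -3, 6, 0, -6, 0, 3, 0, 0
d²: 9, 36, 0, 36, 0, 9, 0, 0; Σd² = 90
ρ = 1 − 6·90/(8·63) = 1 − 540/504 = -0.071

-0.071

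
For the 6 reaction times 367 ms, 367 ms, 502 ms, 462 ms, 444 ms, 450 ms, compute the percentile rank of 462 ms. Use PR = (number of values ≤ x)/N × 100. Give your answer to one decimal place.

N = 6.
Strictly below 462: 4. Equal to 462: 1.
PR = 5/6 × 100 = 83.3

83.3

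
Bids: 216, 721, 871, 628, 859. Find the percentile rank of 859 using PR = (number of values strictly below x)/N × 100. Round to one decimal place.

N = 5.
Strictly below 859: 3. Equal to 859: 1.
PR = 3/5 × 100 = 60.0

60.0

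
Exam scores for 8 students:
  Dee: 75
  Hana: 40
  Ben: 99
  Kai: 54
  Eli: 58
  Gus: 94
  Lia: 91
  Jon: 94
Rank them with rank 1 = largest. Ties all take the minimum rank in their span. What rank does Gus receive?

Sorted (descending): 99, 94, 94, 91, 75, 58, 54, 40
The 2 values of 94 occupy positions 2–3 → each gets rank 2.
Gus has value 94 → rank 2.

2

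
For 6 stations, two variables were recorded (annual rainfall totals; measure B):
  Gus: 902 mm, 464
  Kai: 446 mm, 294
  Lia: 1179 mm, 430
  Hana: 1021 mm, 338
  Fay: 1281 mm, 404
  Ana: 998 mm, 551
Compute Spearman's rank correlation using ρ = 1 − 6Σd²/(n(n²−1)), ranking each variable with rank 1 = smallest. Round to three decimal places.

0.086

Ranks of variable 1: 2, 1, 5, 4, 6, 3
Ranks of variable 2: 5, 1, 4, 2, 3, 6
d = r₁ − r₂: -3, 0, 1, 2, 3, -3
d²: 9, 0, 1, 4, 9, 9; Σd² = 32
ρ = 1 − 6·32/(6·35) = 1 − 192/210 = 0.086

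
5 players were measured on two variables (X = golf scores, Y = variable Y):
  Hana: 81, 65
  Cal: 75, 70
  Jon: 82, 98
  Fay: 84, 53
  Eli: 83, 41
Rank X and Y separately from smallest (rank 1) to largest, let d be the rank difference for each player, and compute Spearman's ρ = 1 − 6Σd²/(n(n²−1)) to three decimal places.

-0.600

Ranks of variable 1: 2, 1, 3, 5, 4
Ranks of variable 2: 3, 4, 5, 2, 1
d = r₁ − r₂: -1, -3, -2, 3, 3
d²: 1, 9, 4, 9, 9; Σd² = 32
ρ = 1 − 6·32/(5·24) = 1 − 192/120 = -0.600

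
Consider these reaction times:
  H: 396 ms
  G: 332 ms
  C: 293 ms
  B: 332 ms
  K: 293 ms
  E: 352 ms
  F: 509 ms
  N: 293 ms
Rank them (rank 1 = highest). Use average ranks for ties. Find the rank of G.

Sorted (descending): 509, 396, 352, 332, 332, 293, 293, 293
The 2 values of 332 occupy positions 4–5 → average rank (4+5)/2 = 4.5.
The 3 values of 293 occupy positions 6–8 → average rank 7.
G has value 332 ms → rank 4.5.

4.5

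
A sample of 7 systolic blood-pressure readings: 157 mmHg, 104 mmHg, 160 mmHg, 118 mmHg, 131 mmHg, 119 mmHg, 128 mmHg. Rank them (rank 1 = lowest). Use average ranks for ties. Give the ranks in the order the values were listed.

6, 1, 7, 2, 5, 3, 4

Sorted (ascending): 104, 118, 119, 128, 131, 157, 160
No ties — each value takes its position as its rank.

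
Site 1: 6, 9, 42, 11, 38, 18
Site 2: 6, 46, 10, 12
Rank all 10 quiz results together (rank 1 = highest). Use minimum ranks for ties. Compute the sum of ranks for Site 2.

22

Sorted (descending): 46, 42, 38, 18, 12, 11, 10, 9, 6, 6
The 2 values of 6 occupy positions 9–10 → each gets rank 9.
Site 2 values → pooled ranks: 6→9, 46→1, 10→7, 12→5
Rank sum = 9 + 1 + 7 + 5 = 22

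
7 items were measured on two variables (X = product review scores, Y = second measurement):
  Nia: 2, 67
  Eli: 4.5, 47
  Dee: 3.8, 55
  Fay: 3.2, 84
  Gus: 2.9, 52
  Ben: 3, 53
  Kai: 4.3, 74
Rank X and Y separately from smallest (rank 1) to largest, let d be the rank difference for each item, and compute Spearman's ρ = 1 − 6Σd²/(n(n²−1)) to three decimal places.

-0.107

Ranks of variable 1: 1, 7, 5, 4, 2, 3, 6
Ranks of variable 2: 5, 1, 4, 7, 2, 3, 6
d = r₁ − r₂: -4, 6, 1, -3, 0, 0, 0
d²: 16, 36, 1, 9, 0, 0, 0; Σd² = 62
ρ = 1 − 6·62/(7·48) = 1 − 372/336 = -0.107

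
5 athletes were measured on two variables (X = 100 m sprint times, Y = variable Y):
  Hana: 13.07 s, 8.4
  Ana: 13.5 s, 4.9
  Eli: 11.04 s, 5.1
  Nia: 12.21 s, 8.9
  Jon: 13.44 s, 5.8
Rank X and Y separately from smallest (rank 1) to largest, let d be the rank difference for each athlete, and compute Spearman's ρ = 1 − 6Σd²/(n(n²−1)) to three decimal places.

Ranks of variable 1: 3, 5, 1, 2, 4
Ranks of variable 2: 4, 1, 2, 5, 3
d = r₁ − r₂: -1, 4, -1, -3, 1
d²: 1, 16, 1, 9, 1; Σd² = 28
ρ = 1 − 6·28/(5·24) = 1 − 168/120 = -0.400

-0.400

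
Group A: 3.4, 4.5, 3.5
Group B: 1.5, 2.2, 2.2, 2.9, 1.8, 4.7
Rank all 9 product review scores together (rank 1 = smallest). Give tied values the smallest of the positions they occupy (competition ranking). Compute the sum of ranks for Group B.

Sorted (ascending): 1.5, 1.8, 2.2, 2.2, 2.9, 3.4, 3.5, 4.5, 4.7
The 2 values of 2.2 occupy positions 3–4 → each gets rank 3.
Group B values → pooled ranks: 1.5→1, 2.2→3, 2.2→3, 2.9→5, 1.8→2, 4.7→9
Rank sum = 1 + 3 + 3 + 5 + 2 + 9 = 23

23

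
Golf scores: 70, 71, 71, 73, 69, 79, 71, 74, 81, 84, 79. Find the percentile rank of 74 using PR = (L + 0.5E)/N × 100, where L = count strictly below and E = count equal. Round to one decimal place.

N = 11.
Strictly below 74: 6. Equal to 74: 1.
PR = (6 + 0.5·1)/11 × 100 = 59.1

59.1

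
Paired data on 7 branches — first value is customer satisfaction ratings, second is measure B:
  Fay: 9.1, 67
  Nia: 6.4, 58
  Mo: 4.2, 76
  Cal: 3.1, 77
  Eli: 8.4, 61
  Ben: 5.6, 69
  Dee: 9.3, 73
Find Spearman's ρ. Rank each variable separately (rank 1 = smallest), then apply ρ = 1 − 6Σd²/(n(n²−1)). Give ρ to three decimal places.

-0.500

Ranks of variable 1: 6, 4, 2, 1, 5, 3, 7
Ranks of variable 2: 3, 1, 6, 7, 2, 4, 5
d = r₁ − r₂: 3, 3, -4, -6, 3, -1, 2
d²: 9, 9, 16, 36, 9, 1, 4; Σd² = 84
ρ = 1 − 6·84/(7·48) = 1 − 504/336 = -0.500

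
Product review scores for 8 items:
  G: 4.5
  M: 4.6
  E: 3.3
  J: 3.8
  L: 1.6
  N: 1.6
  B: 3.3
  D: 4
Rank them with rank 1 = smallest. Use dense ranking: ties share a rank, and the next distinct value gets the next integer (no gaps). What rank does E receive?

2

Sorted (ascending): 1.6, 1.6, 3.3, 3.3, 3.8, 4, 4.5, 4.6
The 2 values of 1.6 share dense rank 1.
The 2 values of 3.3 share dense rank 2.
Remaining distinct values take the next consecutive integers.
E has value 3.3 → rank 2.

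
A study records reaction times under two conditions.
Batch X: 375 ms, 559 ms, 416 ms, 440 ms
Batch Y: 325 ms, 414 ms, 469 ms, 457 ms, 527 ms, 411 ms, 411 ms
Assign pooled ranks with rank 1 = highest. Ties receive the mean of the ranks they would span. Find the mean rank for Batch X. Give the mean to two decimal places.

5.50

Sorted (descending): 559, 527, 469, 457, 440, 416, 414, 411, 411, 375, 325
The 2 values of 411 occupy positions 8–9 → average rank (8+9)/2 = 8.5.
Batch X values → pooled ranks: 375→10, 559→1, 416→6, 440→5
Mean rank = (10 + 1 + 6 + 5) / 4 = 5.50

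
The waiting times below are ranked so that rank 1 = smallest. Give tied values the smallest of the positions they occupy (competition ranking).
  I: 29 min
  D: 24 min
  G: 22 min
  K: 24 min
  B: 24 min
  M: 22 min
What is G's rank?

Sorted (ascending): 22, 22, 24, 24, 24, 29
The 2 values of 22 occupy positions 1–2 → each gets rank 1.
The 3 values of 24 occupy positions 3–5 → each gets rank 3.
G has value 22 min → rank 1.

1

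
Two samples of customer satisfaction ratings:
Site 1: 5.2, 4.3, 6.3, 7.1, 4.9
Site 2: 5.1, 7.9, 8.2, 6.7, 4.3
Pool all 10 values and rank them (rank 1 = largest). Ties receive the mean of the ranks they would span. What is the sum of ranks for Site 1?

Sorted (descending): 8.2, 7.9, 7.1, 6.7, 6.3, 5.2, 5.1, 4.9, 4.3, 4.3
The 2 values of 4.3 occupy positions 9–10 → average rank (9+10)/2 = 9.5.
Site 1 values → pooled ranks: 5.2→6, 4.3→9.5, 6.3→5, 7.1→3, 4.9→8
Rank sum = 6 + 9.5 + 5 + 3 + 8 = 31.5

31.5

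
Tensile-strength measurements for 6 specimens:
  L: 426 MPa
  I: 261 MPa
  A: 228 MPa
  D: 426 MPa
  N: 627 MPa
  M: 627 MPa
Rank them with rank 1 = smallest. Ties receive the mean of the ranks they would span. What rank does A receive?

1

Sorted (ascending): 228, 261, 426, 426, 627, 627
The 2 values of 426 occupy positions 3–4 → average rank (3+4)/2 = 3.5.
The 2 values of 627 occupy positions 5–6 → average rank (5+6)/2 = 5.5.
A has value 228 MPa → rank 1.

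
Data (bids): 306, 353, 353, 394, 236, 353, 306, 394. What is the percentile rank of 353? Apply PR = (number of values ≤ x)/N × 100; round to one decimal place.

75.0

N = 8.
Strictly below 353: 3. Equal to 353: 3.
PR = 6/8 × 100 = 75.0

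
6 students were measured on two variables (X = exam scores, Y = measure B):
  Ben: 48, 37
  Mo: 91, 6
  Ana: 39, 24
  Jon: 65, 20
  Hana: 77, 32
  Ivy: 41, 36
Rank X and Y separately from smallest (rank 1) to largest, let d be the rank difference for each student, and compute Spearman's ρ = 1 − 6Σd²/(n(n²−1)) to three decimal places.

-0.486

Ranks of variable 1: 3, 6, 1, 4, 5, 2
Ranks of variable 2: 6, 1, 3, 2, 4, 5
d = r₁ − r₂: -3, 5, -2, 2, 1, -3
d²: 9, 25, 4, 4, 1, 9; Σd² = 52
ρ = 1 − 6·52/(6·35) = 1 − 312/210 = -0.486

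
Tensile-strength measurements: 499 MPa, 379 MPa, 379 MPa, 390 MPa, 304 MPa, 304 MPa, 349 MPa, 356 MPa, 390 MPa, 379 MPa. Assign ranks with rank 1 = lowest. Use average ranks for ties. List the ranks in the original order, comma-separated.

Sorted (ascending): 304, 304, 349, 356, 379, 379, 379, 390, 390, 499
The 2 values of 304 occupy positions 1–2 → average rank (1+2)/2 = 1.5.
The 3 values of 379 occupy positions 5–7 → average rank 6.
The 2 values of 390 occupy positions 8–9 → average rank (8+9)/2 = 8.5.

10, 6, 6, 8.5, 1.5, 1.5, 3, 4, 8.5, 6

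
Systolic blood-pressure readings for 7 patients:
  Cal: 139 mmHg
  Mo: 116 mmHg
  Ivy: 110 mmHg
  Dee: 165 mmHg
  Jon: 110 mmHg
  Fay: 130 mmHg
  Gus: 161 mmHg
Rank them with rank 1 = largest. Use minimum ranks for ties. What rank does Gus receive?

2

Sorted (descending): 165, 161, 139, 130, 116, 110, 110
The 2 values of 110 occupy positions 6–7 → each gets rank 6.
Gus has value 161 mmHg → rank 2.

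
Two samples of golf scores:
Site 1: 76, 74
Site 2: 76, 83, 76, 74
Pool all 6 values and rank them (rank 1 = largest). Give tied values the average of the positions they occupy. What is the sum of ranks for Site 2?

Sorted (descending): 83, 76, 76, 76, 74, 74
The 3 values of 76 occupy positions 2–4 → average rank 3.
The 2 values of 74 occupy positions 5–6 → average rank (5+6)/2 = 5.5.
Site 2 values → pooled ranks: 76→3, 83→1, 76→3, 74→5.5
Rank sum = 3 + 1 + 3 + 5.5 = 12.5

12.5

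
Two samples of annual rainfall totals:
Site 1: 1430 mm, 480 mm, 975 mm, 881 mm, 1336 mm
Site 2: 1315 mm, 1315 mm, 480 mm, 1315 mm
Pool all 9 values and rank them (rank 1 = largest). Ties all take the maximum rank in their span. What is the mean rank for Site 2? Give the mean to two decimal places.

6.00

Sorted (descending): 1430, 1336, 1315, 1315, 1315, 975, 881, 480, 480
The 3 values of 1315 occupy positions 3–5 → each gets rank 5.
The 2 values of 480 occupy positions 8–9 → each gets rank 9.
Site 2 values → pooled ranks: 1315→5, 1315→5, 480→9, 1315→5
Mean rank = (5 + 5 + 9 + 5) / 4 = 6.00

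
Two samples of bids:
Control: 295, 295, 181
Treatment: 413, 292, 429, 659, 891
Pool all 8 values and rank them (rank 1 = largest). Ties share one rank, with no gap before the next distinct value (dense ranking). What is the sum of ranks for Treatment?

Sorted (descending): 891, 659, 429, 413, 295, 295, 292, 181
The 2 values of 295 share dense rank 5.
Remaining distinct values take the next consecutive integers.
Treatment values → pooled ranks: 413→4, 292→6, 429→3, 659→2, 891→1
Rank sum = 4 + 6 + 3 + 2 + 1 = 16

16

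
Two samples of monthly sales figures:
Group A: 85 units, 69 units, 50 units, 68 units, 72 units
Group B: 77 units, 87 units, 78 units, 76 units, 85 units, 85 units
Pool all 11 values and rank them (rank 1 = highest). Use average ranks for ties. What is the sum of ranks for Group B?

25

Sorted (descending): 87, 85, 85, 85, 78, 77, 76, 72, 69, 68, 50
The 3 values of 85 occupy positions 2–4 → average rank 3.
Group B values → pooled ranks: 77→6, 87→1, 78→5, 76→7, 85→3, 85→3
Rank sum = 6 + 1 + 5 + 7 + 3 + 3 = 25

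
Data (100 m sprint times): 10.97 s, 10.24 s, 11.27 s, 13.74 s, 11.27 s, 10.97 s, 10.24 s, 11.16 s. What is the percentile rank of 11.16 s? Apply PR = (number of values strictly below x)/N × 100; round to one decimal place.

N = 8.
Strictly below 11.16: 4. Equal to 11.16: 1.
PR = 4/8 × 100 = 50.0

50.0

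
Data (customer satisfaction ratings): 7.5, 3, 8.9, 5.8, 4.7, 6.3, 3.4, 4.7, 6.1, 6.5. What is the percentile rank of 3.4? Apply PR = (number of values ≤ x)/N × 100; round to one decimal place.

20.0

N = 10.
Strictly below 3.4: 1. Equal to 3.4: 1.
PR = 2/10 × 100 = 20.0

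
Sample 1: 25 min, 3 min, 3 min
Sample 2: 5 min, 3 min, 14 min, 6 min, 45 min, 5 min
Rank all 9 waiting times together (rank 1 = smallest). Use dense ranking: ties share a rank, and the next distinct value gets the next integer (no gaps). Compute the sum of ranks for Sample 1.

7

Sorted (ascending): 3, 3, 3, 5, 5, 6, 14, 25, 45
The 3 values of 3 share dense rank 1.
The 2 values of 5 share dense rank 2.
Remaining distinct values take the next consecutive integers.
Sample 1 values → pooled ranks: 25→5, 3→1, 3→1
Rank sum = 5 + 1 + 1 = 7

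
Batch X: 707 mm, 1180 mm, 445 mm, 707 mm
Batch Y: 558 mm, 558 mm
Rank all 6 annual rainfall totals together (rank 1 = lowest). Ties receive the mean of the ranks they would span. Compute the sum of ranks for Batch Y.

Sorted (ascending): 445, 558, 558, 707, 707, 1180
The 2 values of 558 occupy positions 2–3 → average rank (2+3)/2 = 2.5.
The 2 values of 707 occupy positions 4–5 → average rank (4+5)/2 = 4.5.
Batch Y values → pooled ranks: 558→2.5, 558→2.5
Rank sum = 2.5 + 2.5 = 5

5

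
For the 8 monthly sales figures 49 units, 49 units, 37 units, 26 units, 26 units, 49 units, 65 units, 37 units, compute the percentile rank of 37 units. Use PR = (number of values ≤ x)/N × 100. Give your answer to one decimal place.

N = 8.
Strictly below 37: 2. Equal to 37: 2.
PR = 4/8 × 100 = 50.0

50.0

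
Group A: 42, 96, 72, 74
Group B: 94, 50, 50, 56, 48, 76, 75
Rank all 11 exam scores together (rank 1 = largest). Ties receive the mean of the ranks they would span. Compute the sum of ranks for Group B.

Sorted (descending): 96, 94, 76, 75, 74, 72, 56, 50, 50, 48, 42
The 2 values of 50 occupy positions 8–9 → average rank (8+9)/2 = 8.5.
Group B values → pooled ranks: 94→2, 50→8.5, 50→8.5, 56→7, 48→10, 76→3, 75→4
Rank sum = 2 + 8.5 + 8.5 + 7 + 10 + 3 + 4 = 43

43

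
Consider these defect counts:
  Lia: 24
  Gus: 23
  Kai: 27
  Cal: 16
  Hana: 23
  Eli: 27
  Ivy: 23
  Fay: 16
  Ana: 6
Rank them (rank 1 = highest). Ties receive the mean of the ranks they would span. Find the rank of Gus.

5

Sorted (descending): 27, 27, 24, 23, 23, 23, 16, 16, 6
The 2 values of 27 occupy positions 1–2 → average rank (1+2)/2 = 1.5.
The 3 values of 23 occupy positions 4–6 → average rank 5.
The 2 values of 16 occupy positions 7–8 → average rank (7+8)/2 = 7.5.
Gus has value 23 → rank 5.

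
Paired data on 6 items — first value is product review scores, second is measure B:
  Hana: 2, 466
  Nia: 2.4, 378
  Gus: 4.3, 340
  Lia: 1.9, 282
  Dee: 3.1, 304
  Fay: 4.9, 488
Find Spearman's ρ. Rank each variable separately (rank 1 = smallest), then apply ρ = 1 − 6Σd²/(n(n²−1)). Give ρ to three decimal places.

0.486

Ranks of variable 1: 2, 3, 5, 1, 4, 6
Ranks of variable 2: 5, 4, 3, 1, 2, 6
d = r₁ − r₂: -3, -1, 2, 0, 2, 0
d²: 9, 1, 4, 0, 4, 0; Σd² = 18
ρ = 1 − 6·18/(6·35) = 1 − 108/210 = 0.486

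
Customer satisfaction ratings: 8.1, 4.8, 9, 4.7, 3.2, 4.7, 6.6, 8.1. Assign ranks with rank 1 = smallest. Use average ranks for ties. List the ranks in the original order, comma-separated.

6.5, 4, 8, 2.5, 1, 2.5, 5, 6.5

Sorted (ascending): 3.2, 4.7, 4.7, 4.8, 6.6, 8.1, 8.1, 9
The 2 values of 4.7 occupy positions 2–3 → average rank (2+3)/2 = 2.5.
The 2 values of 8.1 occupy positions 6–7 → average rank (6+7)/2 = 6.5.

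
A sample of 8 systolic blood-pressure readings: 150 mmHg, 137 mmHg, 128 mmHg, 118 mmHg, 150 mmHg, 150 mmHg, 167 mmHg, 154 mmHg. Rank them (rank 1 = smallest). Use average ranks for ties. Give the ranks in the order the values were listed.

Sorted (ascending): 118, 128, 137, 150, 150, 150, 154, 167
The 3 values of 150 occupy positions 4–6 → average rank 5.

5, 3, 2, 1, 5, 5, 8, 7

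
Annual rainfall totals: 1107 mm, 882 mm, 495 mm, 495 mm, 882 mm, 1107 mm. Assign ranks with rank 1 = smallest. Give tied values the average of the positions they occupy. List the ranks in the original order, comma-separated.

5.5, 3.5, 1.5, 1.5, 3.5, 5.5

Sorted (ascending): 495, 495, 882, 882, 1107, 1107
The 2 values of 495 occupy positions 1–2 → average rank (1+2)/2 = 1.5.
The 2 values of 882 occupy positions 3–4 → average rank (3+4)/2 = 3.5.
The 2 values of 1107 occupy positions 5–6 → average rank (5+6)/2 = 5.5.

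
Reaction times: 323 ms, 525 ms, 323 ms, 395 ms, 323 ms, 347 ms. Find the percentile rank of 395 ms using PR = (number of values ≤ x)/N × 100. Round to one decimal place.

N = 6.
Strictly below 395: 4. Equal to 395: 1.
PR = 5/6 × 100 = 83.3

83.3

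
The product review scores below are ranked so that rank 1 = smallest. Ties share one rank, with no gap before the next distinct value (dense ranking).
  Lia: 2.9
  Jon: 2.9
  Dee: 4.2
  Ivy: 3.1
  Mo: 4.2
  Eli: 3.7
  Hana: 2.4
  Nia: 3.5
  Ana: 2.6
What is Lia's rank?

Sorted (ascending): 2.4, 2.6, 2.9, 2.9, 3.1, 3.5, 3.7, 4.2, 4.2
The 2 values of 2.9 share dense rank 3.
The 2 values of 4.2 share dense rank 7.
Remaining distinct values take the next consecutive integers.
Lia has value 2.9 → rank 3.

3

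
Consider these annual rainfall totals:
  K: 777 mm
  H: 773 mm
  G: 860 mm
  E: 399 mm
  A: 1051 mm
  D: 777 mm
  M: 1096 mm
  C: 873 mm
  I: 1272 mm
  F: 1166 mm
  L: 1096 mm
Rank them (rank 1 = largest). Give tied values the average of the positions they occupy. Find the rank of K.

Sorted (descending): 1272, 1166, 1096, 1096, 1051, 873, 860, 777, 777, 773, 399
The 2 values of 1096 occupy positions 3–4 → average rank (3+4)/2 = 3.5.
The 2 values of 777 occupy positions 8–9 → average rank (8+9)/2 = 8.5.
K has value 777 mm → rank 8.5.

8.5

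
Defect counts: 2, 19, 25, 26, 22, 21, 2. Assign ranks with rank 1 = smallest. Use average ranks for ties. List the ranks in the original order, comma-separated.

Sorted (ascending): 2, 2, 19, 21, 22, 25, 26
The 2 values of 2 occupy positions 1–2 → average rank (1+2)/2 = 1.5.

1.5, 3, 6, 7, 5, 4, 1.5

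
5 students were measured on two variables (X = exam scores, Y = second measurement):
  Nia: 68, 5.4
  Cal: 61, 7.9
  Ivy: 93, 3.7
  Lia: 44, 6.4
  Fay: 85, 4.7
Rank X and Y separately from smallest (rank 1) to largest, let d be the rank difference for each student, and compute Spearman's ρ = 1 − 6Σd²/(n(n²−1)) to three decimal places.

Ranks of variable 1: 3, 2, 5, 1, 4
Ranks of variable 2: 3, 5, 1, 4, 2
d = r₁ − r₂: 0, -3, 4, -3, 2
d²: 0, 9, 16, 9, 4; Σd² = 38
ρ = 1 − 6·38/(5·24) = 1 − 228/120 = -0.900

-0.900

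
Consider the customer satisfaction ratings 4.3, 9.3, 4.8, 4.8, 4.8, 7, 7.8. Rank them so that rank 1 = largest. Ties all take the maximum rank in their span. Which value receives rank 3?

7

Sorted (descending): 9.3, 7.8, 7, 4.8, 4.8, 4.8, 4.3
The 3 values of 4.8 occupy positions 4–6 → each gets rank 6.
Rank 3 → value 7.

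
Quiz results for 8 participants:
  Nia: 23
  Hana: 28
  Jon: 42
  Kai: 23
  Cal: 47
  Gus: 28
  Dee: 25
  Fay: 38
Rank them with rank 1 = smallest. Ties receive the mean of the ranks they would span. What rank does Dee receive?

3

Sorted (ascending): 23, 23, 25, 28, 28, 38, 42, 47
The 2 values of 23 occupy positions 1–2 → average rank (1+2)/2 = 1.5.
The 2 values of 28 occupy positions 4–5 → average rank (4+5)/2 = 4.5.
Dee has value 25 → rank 3.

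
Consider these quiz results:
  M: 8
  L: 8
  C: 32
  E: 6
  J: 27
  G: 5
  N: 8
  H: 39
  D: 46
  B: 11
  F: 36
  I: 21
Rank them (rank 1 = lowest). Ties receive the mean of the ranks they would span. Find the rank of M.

4

Sorted (ascending): 5, 6, 8, 8, 8, 11, 21, 27, 32, 36, 39, 46
The 3 values of 8 occupy positions 3–5 → average rank 4.
M has value 8 → rank 4.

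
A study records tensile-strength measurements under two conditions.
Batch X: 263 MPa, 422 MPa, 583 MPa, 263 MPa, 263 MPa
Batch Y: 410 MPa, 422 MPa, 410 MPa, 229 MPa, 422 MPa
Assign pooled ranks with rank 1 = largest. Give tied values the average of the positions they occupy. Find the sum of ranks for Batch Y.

27

Sorted (descending): 583, 422, 422, 422, 410, 410, 263, 263, 263, 229
The 3 values of 422 occupy positions 2–4 → average rank 3.
The 2 values of 410 occupy positions 5–6 → average rank (5+6)/2 = 5.5.
The 3 values of 263 occupy positions 7–9 → average rank 8.
Batch Y values → pooled ranks: 410→5.5, 422→3, 410→5.5, 229→10, 422→3
Rank sum = 5.5 + 3 + 5.5 + 10 + 3 = 27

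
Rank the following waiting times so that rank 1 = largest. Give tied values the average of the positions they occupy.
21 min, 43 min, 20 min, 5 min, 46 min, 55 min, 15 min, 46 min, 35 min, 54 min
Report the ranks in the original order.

Sorted (descending): 55, 54, 46, 46, 43, 35, 21, 20, 15, 5
The 2 values of 46 occupy positions 3–4 → average rank (3+4)/2 = 3.5.

7, 5, 8, 10, 3.5, 1, 9, 3.5, 6, 2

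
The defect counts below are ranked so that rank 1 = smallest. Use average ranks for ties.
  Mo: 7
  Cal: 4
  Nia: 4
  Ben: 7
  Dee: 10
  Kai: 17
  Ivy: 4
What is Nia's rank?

Sorted (ascending): 4, 4, 4, 7, 7, 10, 17
The 3 values of 4 occupy positions 1–3 → average rank 2.
The 2 values of 7 occupy positions 4–5 → average rank (4+5)/2 = 4.5.
Nia has value 4 → rank 2.

2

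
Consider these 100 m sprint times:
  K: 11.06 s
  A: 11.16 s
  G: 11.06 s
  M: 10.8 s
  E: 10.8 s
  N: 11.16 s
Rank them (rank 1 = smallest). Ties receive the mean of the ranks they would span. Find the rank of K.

Sorted (ascending): 10.8, 10.8, 11.06, 11.06, 11.16, 11.16
The 2 values of 10.8 occupy positions 1–2 → average rank (1+2)/2 = 1.5.
The 2 values of 11.06 occupy positions 3–4 → average rank (3+4)/2 = 3.5.
The 2 values of 11.16 occupy positions 5–6 → average rank (5+6)/2 = 5.5.
K has value 11.06 s → rank 3.5.

3.5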